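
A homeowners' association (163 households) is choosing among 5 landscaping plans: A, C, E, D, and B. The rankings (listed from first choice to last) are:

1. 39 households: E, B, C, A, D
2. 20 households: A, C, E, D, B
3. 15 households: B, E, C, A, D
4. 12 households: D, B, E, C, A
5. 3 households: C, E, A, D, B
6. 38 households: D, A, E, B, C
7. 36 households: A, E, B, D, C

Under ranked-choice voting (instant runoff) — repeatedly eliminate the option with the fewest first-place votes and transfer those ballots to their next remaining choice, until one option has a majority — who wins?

A

Round 1: A 56, C 3, E 39, D 50, B 15. Eliminate C.
Round 2: A 56, E 42, D 50, B 15. Eliminate B.
Round 3: A 56, E 57, D 50. Eliminate D.
Round 4: A 94, E 69. A has a majority.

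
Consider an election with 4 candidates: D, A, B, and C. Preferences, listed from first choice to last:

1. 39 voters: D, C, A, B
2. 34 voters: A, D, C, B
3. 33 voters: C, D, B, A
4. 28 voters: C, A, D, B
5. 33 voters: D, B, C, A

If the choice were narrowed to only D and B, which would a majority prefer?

Voters preferring D to B: 167; preferring B to D: 0.
D wins the head-to-head.

D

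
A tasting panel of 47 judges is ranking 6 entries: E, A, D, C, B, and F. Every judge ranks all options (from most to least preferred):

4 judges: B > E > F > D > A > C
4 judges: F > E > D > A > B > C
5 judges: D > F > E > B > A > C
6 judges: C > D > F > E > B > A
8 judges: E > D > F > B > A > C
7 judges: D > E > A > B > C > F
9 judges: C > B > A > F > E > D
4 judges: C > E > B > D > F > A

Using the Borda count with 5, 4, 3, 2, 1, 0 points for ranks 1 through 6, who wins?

E

E: 4·4 + 4·4 + 5·3 + 6·2 + 8·5 + 7·4 + 9·1 + 4·4 = 152
A: 4·1 + 4·2 + 5·1 + 6·0 + 8·1 + 7·3 + 9·3 + 4·0 = 73
D: 4·2 + 4·3 + 5·5 + 6·4 + 8·4 + 7·5 + 9·0 + 4·2 = 144
C: 4·0 + 4·0 + 5·0 + 6·5 + 8·0 + 7·1 + 9·5 + 4·5 = 102
B: 4·5 + 4·1 + 5·2 + 6·1 + 8·2 + 7·2 + 9·4 + 4·3 = 118
F: 4·3 + 4·5 + 5·4 + 6·3 + 8·3 + 7·0 + 9·2 + 4·1 = 116
E has the highest Borda score (152).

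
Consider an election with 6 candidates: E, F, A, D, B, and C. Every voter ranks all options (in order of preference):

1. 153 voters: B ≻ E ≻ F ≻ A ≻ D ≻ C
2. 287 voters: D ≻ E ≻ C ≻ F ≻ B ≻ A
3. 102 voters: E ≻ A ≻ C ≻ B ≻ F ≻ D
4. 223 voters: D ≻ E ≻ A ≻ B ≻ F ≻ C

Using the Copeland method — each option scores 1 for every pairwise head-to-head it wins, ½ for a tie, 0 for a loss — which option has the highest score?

E: beats F, A, B, and C; loses to D → score 4.
F: beats A; loses to E, D, B, and C → score 1.
A: beats C; loses to E, F, D, and B → score 1.
D: beats E, F, A, B, and C → score 5.
B: beats F and A; loses to E, D, and C → score 2.
C: beats F and B; loses to E, A, and D → score 2.
D has the best pairwise record.

D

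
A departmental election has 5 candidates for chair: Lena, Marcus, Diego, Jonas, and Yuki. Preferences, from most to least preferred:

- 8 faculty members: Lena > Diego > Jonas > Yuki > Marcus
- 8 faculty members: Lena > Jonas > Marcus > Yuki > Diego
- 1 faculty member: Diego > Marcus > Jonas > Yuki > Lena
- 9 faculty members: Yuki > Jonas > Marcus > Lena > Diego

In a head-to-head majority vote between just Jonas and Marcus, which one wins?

Voters preferring Jonas to Marcus: 25; preferring Marcus to Jonas: 1.
Jonas wins the head-to-head.

Jonas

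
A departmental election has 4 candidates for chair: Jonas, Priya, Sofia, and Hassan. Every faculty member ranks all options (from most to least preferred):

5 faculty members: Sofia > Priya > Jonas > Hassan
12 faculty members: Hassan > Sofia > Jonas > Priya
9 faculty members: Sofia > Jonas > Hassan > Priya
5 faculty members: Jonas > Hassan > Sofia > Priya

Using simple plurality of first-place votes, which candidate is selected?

Sofia

First-place votes: Jonas 5, Priya 0, Sofia 14, Hassan 12.
Sofia has the most first-place votes.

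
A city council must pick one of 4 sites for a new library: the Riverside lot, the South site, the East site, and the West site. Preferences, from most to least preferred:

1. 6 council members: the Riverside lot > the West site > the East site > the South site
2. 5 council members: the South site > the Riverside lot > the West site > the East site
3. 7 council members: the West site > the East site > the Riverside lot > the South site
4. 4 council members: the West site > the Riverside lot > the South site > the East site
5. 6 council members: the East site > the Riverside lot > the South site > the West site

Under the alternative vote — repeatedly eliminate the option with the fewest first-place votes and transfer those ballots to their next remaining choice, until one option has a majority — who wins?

Round 1: the Riverside lot 6, the South site 5, the East site 6, the West site 11. Eliminate the South site.
Round 2: the Riverside lot 11, the East site 6, the West site 11. Eliminate the East site.
Round 3: the Riverside lot 17, the West site 11. The Riverside lot has a majority.

the Riverside lot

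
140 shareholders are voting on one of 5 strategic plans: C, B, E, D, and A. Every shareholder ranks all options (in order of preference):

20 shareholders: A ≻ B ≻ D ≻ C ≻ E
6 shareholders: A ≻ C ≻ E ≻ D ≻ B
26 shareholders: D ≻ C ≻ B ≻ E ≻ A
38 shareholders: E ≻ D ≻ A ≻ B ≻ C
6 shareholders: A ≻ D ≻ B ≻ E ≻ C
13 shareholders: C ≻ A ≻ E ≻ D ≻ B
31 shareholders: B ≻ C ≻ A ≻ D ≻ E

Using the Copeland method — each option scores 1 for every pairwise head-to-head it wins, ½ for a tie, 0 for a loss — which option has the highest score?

C: beats E; ties A; loses to B and D → score 1.5.
B: beats C and E; loses to D and A → score 2.
E: loses to C, B, D, and A → score 0.
D: beats C, B, and E; loses to A → score 3.
A: beats B, E, and D; ties C → score 3.5.
A has the best pairwise record.

A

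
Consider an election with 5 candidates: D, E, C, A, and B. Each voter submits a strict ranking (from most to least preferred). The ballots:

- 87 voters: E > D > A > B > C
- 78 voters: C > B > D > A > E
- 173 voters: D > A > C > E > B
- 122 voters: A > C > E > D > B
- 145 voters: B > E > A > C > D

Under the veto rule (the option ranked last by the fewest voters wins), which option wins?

Last-place votes: D 145, E 78, C 87, A 0, B 295.
A is ranked last by the fewest voters, so A wins.

A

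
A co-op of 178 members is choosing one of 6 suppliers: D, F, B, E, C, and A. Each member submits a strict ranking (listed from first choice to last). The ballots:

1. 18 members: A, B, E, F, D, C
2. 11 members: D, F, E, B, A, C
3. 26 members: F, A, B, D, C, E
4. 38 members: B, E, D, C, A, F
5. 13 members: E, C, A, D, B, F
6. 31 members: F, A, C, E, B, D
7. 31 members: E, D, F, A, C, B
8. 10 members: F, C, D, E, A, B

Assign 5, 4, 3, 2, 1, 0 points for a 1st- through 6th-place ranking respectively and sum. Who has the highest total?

D: 18·1 + 11·5 + 26·2 + 38·3 + 13·2 + 31·0 + 31·4 + 10·3 = 419
F: 18·2 + 11·4 + 26·5 + 38·0 + 13·0 + 31·5 + 31·3 + 10·5 = 508
B: 18·4 + 11·2 + 26·3 + 38·5 + 13·1 + 31·1 + 31·0 + 10·0 = 406
E: 18·3 + 11·3 + 26·0 + 38·4 + 13·5 + 31·2 + 31·5 + 10·2 = 541
C: 18·0 + 11·0 + 26·1 + 38·2 + 13·4 + 31·3 + 31·1 + 10·4 = 318
A: 18·5 + 11·1 + 26·4 + 38·1 + 13·3 + 31·4 + 31·2 + 10·1 = 478
E has the highest Borda score (541).

E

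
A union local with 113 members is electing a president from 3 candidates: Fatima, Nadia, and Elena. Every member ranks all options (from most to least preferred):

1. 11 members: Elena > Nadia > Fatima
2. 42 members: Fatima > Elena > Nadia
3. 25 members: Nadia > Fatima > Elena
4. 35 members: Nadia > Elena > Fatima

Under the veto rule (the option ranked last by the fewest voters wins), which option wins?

Elena

Last-place votes: Fatima 46, Nadia 42, Elena 25.
Elena is ranked last by the fewest voters, so Elena wins.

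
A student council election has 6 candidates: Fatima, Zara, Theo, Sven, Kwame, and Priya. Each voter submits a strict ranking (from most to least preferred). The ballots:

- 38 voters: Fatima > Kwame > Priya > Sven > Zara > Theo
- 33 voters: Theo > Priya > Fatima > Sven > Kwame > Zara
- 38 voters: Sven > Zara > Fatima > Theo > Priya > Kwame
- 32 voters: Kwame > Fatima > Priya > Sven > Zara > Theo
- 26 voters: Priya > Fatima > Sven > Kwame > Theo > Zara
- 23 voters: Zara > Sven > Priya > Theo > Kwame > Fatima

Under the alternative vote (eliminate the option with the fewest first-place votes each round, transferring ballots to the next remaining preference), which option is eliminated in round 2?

Priya

Round 1: Fatima 38, Zara 23, Theo 33, Sven 38, Kwame 32, Priya 26. Eliminate Zara.
Round 2: Fatima 38, Theo 33, Sven 61, Kwame 32, Priya 26. Eliminate Priya.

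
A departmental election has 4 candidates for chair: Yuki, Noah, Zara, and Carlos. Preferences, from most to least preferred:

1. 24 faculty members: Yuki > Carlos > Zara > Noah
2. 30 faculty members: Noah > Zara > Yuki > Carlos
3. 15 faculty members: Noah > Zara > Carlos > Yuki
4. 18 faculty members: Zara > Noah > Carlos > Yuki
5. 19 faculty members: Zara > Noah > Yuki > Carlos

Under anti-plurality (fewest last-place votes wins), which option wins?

Last-place votes: Yuki 33, Noah 24, Zara 0, Carlos 49.
Zara is ranked last by the fewest voters, so Zara wins.

Zara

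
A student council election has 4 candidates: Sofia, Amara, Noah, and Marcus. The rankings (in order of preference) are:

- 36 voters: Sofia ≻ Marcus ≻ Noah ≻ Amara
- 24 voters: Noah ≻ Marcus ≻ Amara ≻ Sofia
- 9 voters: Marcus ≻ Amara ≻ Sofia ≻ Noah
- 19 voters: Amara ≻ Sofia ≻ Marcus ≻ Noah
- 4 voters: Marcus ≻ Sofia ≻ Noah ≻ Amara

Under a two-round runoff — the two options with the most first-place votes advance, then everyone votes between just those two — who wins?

Round 1 first-place votes: Sofia 36, Amara 19, Noah 24, Marcus 13.
Sofia and Noah advance.
Runoff: Sofia is preferred to Noah by 68 voters; Noah by 24.
Sofia wins the runoff.

Sofia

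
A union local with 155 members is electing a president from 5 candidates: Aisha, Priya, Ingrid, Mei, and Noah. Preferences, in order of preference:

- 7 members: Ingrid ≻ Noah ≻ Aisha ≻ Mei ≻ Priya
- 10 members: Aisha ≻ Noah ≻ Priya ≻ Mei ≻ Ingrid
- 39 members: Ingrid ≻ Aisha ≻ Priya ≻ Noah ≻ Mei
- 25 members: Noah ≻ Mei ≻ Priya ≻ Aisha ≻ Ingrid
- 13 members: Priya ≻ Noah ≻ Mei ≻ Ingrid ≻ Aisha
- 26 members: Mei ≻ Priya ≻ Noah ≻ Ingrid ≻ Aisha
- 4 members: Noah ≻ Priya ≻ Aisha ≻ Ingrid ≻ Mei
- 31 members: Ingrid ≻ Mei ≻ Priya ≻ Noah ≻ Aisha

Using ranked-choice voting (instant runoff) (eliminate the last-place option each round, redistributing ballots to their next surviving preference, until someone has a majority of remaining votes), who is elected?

Noah

Round 1: Aisha 10, Priya 13, Ingrid 77, Mei 26, Noah 29. Eliminate Aisha.
Round 2: Priya 13, Ingrid 77, Mei 26, Noah 39. Eliminate Priya.
Round 3: Ingrid 77, Mei 26, Noah 52. Eliminate Mei.
Round 4: Ingrid 77, Noah 78. Noah has a majority.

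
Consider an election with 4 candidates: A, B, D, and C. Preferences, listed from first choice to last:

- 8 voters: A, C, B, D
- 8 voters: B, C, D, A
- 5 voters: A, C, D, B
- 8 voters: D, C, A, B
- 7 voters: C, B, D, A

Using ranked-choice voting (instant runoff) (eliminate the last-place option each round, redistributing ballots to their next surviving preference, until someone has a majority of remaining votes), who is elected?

A

Round 1: A 13, B 8, D 8, C 7. Eliminate C.
Round 2: A 13, B 15, D 8. Eliminate D.
Round 3: A 21, B 15. A has a majority.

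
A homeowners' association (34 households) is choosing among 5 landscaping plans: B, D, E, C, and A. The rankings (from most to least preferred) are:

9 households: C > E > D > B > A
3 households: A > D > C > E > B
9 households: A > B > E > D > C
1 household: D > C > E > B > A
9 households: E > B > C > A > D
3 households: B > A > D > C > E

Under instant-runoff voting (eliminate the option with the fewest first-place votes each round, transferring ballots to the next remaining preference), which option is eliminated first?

D

Round 1: B 3, D 1, E 9, C 9, A 12. Eliminate D.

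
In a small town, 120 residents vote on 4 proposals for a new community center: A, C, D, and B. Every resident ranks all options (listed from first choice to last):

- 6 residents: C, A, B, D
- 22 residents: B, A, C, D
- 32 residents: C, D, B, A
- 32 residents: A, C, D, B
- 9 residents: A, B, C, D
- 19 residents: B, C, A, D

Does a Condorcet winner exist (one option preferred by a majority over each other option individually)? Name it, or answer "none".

none

Checking pairwise contests:
B beats A 73–47.
A beats C 63–57.
A beats D 88–32.
C beats B 70–50.
Every option loses at least one head-to-head, so there is no Condorcet winner.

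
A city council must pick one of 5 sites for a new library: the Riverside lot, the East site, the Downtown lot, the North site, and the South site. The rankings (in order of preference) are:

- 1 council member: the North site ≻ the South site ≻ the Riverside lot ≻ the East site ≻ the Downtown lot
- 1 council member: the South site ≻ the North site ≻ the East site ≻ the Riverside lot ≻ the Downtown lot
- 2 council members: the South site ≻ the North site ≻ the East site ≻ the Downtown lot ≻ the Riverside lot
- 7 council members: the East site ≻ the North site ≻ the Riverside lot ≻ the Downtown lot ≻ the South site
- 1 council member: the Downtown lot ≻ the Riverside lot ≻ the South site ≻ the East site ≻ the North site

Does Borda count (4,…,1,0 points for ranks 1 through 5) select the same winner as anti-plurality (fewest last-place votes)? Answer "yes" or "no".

Borda — scores: the Riverside lot 20, the East site 36, the Downtown lot 13, the North site 34, the South site 17. Winner: the East site.
Anti-plurality — last-place votes: the Riverside lot 2, the East site 0, the Downtown lot 2, the North site 1, the South site 7. Winner: the East site.
The two methods agree.

yes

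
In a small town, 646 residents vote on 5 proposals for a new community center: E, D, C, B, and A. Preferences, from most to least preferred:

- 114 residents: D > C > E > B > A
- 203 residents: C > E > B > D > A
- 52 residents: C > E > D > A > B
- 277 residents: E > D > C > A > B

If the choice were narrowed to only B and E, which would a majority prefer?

Voters preferring B to E: 0; preferring E to B: 646.
E wins the head-to-head.

E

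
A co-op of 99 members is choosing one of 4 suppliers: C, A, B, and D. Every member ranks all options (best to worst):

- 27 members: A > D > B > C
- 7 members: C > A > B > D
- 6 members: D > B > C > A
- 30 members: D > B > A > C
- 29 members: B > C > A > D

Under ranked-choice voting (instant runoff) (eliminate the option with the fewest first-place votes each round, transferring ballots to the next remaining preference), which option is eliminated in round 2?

Round 1: C 7, A 27, B 29, D 36. Eliminate C.
Round 2: A 34, B 29, D 36. Eliminate B.

B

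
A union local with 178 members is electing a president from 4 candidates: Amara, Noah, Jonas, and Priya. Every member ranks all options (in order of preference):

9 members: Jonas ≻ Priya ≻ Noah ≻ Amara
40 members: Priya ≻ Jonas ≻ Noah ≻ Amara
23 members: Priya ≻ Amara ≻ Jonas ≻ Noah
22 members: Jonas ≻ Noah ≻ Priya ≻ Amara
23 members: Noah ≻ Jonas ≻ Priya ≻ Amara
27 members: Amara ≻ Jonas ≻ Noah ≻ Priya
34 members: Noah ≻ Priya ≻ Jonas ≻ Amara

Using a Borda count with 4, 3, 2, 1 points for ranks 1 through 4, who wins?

Amara: 9·1 + 40·1 + 23·3 + 22·1 + 23·1 + 27·4 + 34·1 = 305
Noah: 9·2 + 40·2 + 23·1 + 22·3 + 23·4 + 27·2 + 34·4 = 469
Jonas: 9·4 + 40·3 + 23·2 + 22·4 + 23·3 + 27·3 + 34·2 = 508
Priya: 9·3 + 40·4 + 23·4 + 22·2 + 23·2 + 27·1 + 34·3 = 498
Jonas has the highest Borda score (508).

Jonas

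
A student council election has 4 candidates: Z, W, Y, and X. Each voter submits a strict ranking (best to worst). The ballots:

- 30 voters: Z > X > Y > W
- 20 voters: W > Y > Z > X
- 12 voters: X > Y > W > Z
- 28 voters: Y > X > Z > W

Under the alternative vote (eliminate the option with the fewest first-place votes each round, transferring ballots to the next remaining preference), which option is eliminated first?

Round 1: Z 30, W 20, Y 28, X 12. Eliminate X.

X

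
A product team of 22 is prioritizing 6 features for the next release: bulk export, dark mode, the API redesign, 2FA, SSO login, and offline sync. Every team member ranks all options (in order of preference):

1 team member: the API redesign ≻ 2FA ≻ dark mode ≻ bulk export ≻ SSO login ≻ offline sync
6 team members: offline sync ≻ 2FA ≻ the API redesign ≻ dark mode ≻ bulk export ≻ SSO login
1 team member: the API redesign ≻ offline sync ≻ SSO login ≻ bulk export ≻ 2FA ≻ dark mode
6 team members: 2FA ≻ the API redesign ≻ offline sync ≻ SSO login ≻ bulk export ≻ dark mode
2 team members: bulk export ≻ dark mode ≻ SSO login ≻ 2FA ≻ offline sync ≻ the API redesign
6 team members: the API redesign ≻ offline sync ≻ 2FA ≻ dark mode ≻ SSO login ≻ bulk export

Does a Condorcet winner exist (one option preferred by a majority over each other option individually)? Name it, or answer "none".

none

Checking pairwise contests:
dark mode beats bulk export 13–9.
the API redesign beats dark mode 20–2.
2FA beats the API redesign 14–8.
offline sync beats 2FA 13–9.
dark mode beats SSO login 15–7.
the API redesign beats offline sync 14–8.
Every option loses at least one head-to-head, so there is no Condorcet winner.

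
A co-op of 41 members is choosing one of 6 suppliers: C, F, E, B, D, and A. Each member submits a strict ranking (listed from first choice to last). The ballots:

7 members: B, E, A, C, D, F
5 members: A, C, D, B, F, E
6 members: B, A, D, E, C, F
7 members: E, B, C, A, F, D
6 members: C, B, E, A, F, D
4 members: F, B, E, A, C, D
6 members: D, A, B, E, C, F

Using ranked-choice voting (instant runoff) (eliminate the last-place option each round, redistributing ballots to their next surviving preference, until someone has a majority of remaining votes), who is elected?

B

Round 1: C 6, F 4, E 7, B 13, D 6, A 5. Eliminate F.
Round 2: C 6, E 7, B 17, D 6, A 5. Eliminate A.
Round 3: C 11, E 7, B 17, D 6. Eliminate D.
Round 4: C 11, E 7, B 23. B has a majority.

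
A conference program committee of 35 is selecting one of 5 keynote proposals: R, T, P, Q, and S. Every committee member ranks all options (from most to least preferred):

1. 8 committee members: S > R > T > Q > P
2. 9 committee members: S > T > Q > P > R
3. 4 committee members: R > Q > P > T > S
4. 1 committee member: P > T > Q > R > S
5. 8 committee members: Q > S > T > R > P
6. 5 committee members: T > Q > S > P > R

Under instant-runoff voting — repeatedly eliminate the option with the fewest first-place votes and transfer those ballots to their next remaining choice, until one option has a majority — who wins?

Round 1: R 4, T 5, P 1, Q 8, S 17. Eliminate P.
Round 2: R 4, T 6, Q 8, S 17. Eliminate R.
Round 3: T 6, Q 12, S 17. Eliminate T.
Round 4: Q 18, S 17. Q has a majority.

Q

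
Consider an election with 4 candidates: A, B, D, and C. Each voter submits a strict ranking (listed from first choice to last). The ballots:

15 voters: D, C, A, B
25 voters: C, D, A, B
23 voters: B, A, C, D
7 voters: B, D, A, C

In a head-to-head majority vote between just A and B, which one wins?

A

Voters preferring A to B: 40; preferring B to A: 30.
A wins the head-to-head.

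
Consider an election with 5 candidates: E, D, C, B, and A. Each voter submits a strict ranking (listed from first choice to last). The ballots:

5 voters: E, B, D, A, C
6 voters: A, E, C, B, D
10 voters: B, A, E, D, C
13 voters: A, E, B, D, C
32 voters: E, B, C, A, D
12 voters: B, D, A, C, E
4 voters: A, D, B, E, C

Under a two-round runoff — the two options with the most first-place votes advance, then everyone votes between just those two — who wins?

Round 1 first-place votes: E 37, D 0, C 0, B 22, A 23.
E and A advance.
Runoff: E is preferred to A by 37 voters; A by 45.
A wins the runoff.

A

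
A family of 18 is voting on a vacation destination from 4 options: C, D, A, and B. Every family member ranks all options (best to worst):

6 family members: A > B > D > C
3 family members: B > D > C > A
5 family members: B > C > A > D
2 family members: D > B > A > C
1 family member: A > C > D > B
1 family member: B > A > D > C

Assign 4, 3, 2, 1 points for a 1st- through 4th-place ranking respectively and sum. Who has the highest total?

C: 6·1 + 3·2 + 5·3 + 2·1 + 1·3 + 1·1 = 33
D: 6·2 + 3·3 + 5·1 + 2·4 + 1·2 + 1·2 = 38
A: 6·4 + 3·1 + 5·2 + 2·2 + 1·4 + 1·3 = 48
B: 6·3 + 3·4 + 5·4 + 2·3 + 1·1 + 1·4 = 61
B has the highest Borda score (61).

B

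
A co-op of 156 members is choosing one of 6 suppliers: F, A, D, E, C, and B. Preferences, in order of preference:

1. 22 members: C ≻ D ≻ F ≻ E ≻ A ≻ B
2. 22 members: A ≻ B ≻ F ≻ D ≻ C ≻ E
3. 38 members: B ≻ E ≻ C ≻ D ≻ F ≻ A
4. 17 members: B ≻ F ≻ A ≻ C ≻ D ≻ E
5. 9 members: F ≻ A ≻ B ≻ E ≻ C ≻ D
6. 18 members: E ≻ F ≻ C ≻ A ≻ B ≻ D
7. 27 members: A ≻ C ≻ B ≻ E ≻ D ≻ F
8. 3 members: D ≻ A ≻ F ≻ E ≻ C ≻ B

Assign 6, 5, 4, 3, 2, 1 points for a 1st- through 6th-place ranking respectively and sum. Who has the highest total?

F: 22·4 + 22·4 + 38·2 + 17·5 + 9·6 + 18·5 + 27·1 + 3·4 = 520
A: 22·2 + 22·6 + 38·1 + 17·4 + 9·5 + 18·3 + 27·6 + 3·5 = 558
D: 22·5 + 22·3 + 38·3 + 17·2 + 9·1 + 18·1 + 27·2 + 3·6 = 423
E: 22·3 + 22·1 + 38·5 + 17·1 + 9·3 + 18·6 + 27·3 + 3·3 = 520
C: 22·6 + 22·2 + 38·4 + 17·3 + 9·2 + 18·4 + 27·5 + 3·2 = 610
B: 22·1 + 22·5 + 38·6 + 17·6 + 9·4 + 18·2 + 27·4 + 3·1 = 645
B has the highest Borda score (645).

B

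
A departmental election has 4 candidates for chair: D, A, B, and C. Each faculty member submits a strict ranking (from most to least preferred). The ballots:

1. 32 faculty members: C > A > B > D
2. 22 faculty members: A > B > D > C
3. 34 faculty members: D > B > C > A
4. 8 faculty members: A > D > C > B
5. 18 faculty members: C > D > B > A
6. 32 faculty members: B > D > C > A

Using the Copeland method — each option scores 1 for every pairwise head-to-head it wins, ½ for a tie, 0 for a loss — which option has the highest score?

B

D: beats A and C; loses to B → score 2.
A: loses to D, B, and C → score 0.
B: beats D, A, and C → score 3.
C: beats A; loses to D and B → score 1.
B has the best pairwise record.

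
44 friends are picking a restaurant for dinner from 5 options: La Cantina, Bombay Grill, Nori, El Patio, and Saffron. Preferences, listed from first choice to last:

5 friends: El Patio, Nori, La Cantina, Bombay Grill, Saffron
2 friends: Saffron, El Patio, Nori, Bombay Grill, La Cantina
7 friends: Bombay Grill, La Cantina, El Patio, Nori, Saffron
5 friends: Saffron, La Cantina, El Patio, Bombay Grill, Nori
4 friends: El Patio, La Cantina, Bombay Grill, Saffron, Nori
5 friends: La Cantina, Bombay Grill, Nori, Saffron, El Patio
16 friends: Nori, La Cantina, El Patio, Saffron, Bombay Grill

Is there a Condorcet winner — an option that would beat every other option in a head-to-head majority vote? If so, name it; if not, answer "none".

none

Checking pairwise contests:
Nori beats La Cantina 23–21.
La Cantina beats Bombay Grill 35–9.
El Patio beats Nori 23–21.
La Cantina beats El Patio 33–11.
La Cantina beats Saffron 37–7.
Every option loses at least one head-to-head, so there is no Condorcet winner.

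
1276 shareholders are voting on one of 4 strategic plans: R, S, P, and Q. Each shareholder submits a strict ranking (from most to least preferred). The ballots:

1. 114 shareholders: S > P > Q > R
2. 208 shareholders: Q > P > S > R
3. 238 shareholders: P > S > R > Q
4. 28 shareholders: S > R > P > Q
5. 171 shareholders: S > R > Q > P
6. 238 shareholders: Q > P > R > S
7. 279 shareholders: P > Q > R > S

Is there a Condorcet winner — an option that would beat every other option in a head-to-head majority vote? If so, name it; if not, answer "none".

P

P vs R: 1077–199 for P.
P vs S: 963–313 for P.
P vs Q: 659–617 for P.
P beats every other option head-to-head.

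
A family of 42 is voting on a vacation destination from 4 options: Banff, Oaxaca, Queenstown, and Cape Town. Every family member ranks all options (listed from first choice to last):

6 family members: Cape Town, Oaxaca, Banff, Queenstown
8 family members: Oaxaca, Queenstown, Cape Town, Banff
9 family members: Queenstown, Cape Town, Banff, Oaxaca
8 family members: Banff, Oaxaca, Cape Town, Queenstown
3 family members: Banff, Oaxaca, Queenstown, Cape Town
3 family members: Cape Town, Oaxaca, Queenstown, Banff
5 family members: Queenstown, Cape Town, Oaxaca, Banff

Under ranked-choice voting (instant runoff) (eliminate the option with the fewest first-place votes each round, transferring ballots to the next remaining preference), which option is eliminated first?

Round 1: Banff 11, Oaxaca 8, Queenstown 14, Cape Town 9. Eliminate Oaxaca.

Oaxaca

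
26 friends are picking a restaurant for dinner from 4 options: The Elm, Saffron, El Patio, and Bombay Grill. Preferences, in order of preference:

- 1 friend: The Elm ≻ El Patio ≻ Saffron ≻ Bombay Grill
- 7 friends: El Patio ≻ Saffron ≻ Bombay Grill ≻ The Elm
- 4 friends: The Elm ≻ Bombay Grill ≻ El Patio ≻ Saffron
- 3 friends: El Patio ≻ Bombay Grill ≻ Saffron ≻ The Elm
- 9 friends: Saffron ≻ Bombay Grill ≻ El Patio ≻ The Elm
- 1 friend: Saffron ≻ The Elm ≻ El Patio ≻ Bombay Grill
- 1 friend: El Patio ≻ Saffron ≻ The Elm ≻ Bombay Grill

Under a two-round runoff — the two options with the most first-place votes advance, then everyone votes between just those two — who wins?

El Patio

Round 1 first-place votes: The Elm 5, Saffron 10, El Patio 11, Bombay Grill 0.
El Patio and Saffron advance.
Runoff: El Patio is preferred to Saffron by 16 voters; Saffron by 10.
El Patio wins the runoff.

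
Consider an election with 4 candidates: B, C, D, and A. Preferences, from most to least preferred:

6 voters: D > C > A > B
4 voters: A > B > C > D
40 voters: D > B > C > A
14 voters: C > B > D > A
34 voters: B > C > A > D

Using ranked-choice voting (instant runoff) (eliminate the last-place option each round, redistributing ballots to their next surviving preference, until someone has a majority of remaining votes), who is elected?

Round 1: B 34, C 14, D 46, A 4. Eliminate A.
Round 2: B 38, C 14, D 46. Eliminate C.
Round 3: B 52, D 46. B has a majority.

B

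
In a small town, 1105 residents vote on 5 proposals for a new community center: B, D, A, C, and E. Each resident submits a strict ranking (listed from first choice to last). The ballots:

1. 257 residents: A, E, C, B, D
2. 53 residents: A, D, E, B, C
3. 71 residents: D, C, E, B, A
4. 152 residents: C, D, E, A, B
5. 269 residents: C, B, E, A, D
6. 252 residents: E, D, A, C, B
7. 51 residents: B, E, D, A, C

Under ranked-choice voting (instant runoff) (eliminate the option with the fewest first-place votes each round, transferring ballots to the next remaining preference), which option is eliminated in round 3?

E

Round 1: B 51, D 71, A 310, C 421, E 252. Eliminate B.
Round 2: D 71, A 310, C 421, E 303. Eliminate D.
Round 3: A 310, C 492, E 303. Eliminate E.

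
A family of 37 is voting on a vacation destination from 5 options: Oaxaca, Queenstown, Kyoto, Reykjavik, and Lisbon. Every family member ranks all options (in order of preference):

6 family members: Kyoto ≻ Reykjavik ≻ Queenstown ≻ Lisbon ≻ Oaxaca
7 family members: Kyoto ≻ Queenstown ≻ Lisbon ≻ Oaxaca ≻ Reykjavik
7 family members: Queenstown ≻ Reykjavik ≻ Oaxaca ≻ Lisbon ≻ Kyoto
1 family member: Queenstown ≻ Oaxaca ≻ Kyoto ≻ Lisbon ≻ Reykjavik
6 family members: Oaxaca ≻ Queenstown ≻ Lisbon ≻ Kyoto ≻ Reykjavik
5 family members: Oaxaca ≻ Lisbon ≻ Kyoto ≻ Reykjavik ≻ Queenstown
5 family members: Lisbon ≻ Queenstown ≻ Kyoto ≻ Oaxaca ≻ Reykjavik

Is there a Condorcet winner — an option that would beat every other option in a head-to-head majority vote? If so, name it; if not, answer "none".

Queenstown

Queenstown vs Oaxaca: 26–11 for Queenstown.
Queenstown vs Kyoto: 19–18 for Queenstown.
Queenstown vs Reykjavik: 26–11 for Queenstown.
Queenstown vs Lisbon: 27–10 for Queenstown.
Queenstown beats every other option head-to-head.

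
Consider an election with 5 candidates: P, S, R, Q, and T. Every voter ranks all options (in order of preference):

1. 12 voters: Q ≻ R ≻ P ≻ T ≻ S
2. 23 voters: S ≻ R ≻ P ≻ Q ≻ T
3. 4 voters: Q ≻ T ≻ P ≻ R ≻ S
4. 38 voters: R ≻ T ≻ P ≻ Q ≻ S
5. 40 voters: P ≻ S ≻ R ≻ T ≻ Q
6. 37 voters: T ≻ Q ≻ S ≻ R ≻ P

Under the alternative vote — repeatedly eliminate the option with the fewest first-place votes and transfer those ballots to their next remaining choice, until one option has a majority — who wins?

R

Round 1: P 40, S 23, R 38, Q 16, T 37. Eliminate Q.
Round 2: P 40, S 23, R 50, T 41. Eliminate S.
Round 3: P 40, R 73, T 41. Eliminate P.
Round 4: R 113, T 41. R has a majority.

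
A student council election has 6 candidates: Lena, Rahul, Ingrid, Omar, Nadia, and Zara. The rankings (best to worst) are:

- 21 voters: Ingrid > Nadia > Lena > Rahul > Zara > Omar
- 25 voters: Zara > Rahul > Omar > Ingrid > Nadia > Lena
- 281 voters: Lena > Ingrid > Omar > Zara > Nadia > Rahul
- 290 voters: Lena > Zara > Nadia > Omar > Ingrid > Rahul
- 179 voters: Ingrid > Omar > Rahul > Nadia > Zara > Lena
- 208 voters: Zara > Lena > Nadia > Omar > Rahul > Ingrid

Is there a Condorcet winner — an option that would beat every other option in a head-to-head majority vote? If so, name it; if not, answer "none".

Lena

Lena vs Rahul: 800–204 for Lena.
Lena vs Ingrid: 779–225 for Lena.
Lena vs Omar: 800–204 for Lena.
Lena vs Nadia: 779–225 for Lena.
Lena vs Zara: 592–412 for Lena.
Lena beats every other option head-to-head.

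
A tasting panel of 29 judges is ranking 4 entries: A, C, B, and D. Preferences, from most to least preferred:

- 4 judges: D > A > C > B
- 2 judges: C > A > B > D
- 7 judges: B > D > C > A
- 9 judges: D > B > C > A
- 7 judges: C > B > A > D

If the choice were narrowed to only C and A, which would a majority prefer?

Voters preferring C to A: 25; preferring A to C: 4.
C wins the head-to-head.

C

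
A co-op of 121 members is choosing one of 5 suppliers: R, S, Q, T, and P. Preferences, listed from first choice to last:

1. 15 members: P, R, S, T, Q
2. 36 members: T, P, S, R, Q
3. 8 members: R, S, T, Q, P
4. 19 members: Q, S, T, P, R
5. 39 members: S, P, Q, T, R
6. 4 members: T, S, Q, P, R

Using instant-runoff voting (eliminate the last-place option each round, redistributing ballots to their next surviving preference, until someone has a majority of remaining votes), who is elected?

Round 1: R 8, S 39, Q 19, T 40, P 15. Eliminate R.
Round 2: S 47, Q 19, T 40, P 15. Eliminate P.
Round 3: S 62, Q 19, T 40. S has a majority.

S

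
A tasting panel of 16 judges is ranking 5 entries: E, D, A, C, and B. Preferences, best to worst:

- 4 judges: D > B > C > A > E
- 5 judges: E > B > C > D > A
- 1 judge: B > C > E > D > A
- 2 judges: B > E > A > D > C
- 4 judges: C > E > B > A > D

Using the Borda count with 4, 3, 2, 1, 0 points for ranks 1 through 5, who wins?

B

E: 4·0 + 5·4 + 1·2 + 2·3 + 4·3 = 40
D: 4·4 + 5·1 + 1·1 + 2·1 + 4·0 = 24
A: 4·1 + 5·0 + 1·0 + 2·2 + 4·1 = 12
C: 4·2 + 5·2 + 1·3 + 2·0 + 4·4 = 37
B: 4·3 + 5·3 + 1·4 + 2·4 + 4·2 = 47
B has the highest Borda score (47).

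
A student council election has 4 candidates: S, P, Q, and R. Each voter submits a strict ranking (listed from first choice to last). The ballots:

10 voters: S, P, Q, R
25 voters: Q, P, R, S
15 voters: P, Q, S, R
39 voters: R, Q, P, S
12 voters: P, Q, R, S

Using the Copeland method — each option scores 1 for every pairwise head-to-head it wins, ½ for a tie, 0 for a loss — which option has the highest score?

S: loses to P, Q, and R → score 0.
P: beats S and R; loses to Q → score 2.
Q: beats S, P, and R → score 3.
R: beats S; loses to P and Q → score 1.
Q has the best pairwise record.

Q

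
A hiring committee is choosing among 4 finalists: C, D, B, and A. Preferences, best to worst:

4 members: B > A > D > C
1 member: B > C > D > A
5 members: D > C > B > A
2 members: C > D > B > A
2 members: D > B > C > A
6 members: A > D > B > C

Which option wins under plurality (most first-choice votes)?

First-place votes: C 2, D 7, B 5, A 6.
D has the most first-place votes.

D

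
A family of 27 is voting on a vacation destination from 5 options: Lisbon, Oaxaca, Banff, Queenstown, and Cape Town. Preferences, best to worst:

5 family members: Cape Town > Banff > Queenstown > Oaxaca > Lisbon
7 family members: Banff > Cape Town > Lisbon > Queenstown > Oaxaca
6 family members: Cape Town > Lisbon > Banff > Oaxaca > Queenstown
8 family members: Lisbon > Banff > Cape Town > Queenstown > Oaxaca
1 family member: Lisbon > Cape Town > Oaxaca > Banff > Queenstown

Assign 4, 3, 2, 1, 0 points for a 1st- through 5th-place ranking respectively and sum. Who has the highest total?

Lisbon: 5·0 + 7·2 + 6·3 + 8·4 + 1·4 = 68
Oaxaca: 5·1 + 7·0 + 6·1 + 8·0 + 1·2 = 13
Banff: 5·3 + 7·4 + 6·2 + 8·3 + 1·1 = 80
Queenstown: 5·2 + 7·1 + 6·0 + 8·1 + 1·0 = 25
Cape Town: 5·4 + 7·3 + 6·4 + 8·2 + 1·3 = 84
Cape Town has the highest Borda score (84).

Cape Town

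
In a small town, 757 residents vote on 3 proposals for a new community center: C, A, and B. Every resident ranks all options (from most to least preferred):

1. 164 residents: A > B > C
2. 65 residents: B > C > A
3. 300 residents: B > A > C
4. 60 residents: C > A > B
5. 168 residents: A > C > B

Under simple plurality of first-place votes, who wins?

B

First-place votes: C 60, A 332, B 365.
B has the most first-place votes.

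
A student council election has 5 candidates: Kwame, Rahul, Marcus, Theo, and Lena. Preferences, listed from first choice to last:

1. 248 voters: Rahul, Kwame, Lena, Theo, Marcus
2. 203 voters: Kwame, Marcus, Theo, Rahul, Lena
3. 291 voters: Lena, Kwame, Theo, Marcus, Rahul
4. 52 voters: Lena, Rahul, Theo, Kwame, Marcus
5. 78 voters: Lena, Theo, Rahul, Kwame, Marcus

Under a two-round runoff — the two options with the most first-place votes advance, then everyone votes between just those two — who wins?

Rahul

Round 1 first-place votes: Kwame 203, Rahul 248, Marcus 0, Theo 0, Lena 421.
Lena and Rahul advance.
Runoff: Lena is preferred to Rahul by 421 voters; Rahul by 451.
Rahul wins the runoff.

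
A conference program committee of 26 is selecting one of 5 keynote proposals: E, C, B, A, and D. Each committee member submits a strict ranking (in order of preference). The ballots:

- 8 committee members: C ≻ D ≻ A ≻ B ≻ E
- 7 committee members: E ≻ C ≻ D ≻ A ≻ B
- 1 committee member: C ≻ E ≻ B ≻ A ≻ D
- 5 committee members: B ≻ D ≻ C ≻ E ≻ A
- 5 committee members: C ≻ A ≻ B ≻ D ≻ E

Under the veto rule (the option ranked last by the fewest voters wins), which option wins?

Last-place votes: E 13, C 0, B 7, A 5, D 1.
C is ranked last by the fewest voters, so C wins.

C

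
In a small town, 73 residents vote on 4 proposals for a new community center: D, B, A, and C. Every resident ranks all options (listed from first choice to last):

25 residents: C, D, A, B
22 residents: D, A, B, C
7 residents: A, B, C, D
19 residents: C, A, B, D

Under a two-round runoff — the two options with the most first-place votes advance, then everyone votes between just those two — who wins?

C

Round 1 first-place votes: D 22, B 0, A 7, C 44.
C and D advance.
Runoff: C is preferred to D by 51 voters; D by 22.
C wins the runoff.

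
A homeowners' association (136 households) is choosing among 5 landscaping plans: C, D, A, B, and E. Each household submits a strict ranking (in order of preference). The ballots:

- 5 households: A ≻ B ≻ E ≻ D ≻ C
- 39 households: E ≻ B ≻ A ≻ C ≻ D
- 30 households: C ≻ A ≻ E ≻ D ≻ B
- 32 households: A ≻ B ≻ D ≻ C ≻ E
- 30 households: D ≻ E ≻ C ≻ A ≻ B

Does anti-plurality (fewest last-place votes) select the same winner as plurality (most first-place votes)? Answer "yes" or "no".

Anti-plurality — last-place votes: C 5, D 39, A 0, B 60, E 32. Winner: A.
Plurality — first-place votes: C 30, D 30, A 37, B 0, E 39. Winner: E.
The two methods disagree.

no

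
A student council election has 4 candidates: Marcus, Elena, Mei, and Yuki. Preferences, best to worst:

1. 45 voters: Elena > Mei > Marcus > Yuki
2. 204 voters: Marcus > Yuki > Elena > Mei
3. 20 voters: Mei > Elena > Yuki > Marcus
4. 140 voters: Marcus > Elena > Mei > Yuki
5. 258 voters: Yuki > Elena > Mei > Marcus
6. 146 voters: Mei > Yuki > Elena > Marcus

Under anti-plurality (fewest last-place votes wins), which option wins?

Last-place votes: Marcus 424, Elena 0, Mei 204, Yuki 185.
Elena is ranked last by the fewest voters, so Elena wins.

Elena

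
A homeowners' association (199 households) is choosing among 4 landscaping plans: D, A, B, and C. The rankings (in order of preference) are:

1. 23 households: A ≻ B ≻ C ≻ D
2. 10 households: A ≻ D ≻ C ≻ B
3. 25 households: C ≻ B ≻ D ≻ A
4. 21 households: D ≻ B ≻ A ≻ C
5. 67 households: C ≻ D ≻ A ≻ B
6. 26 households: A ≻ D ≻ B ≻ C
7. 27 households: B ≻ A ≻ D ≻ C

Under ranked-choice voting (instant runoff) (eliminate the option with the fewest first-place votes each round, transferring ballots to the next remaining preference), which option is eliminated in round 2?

B

Round 1: D 21, A 59, B 27, C 92. Eliminate D.
Round 2: A 59, B 48, C 92. Eliminate B.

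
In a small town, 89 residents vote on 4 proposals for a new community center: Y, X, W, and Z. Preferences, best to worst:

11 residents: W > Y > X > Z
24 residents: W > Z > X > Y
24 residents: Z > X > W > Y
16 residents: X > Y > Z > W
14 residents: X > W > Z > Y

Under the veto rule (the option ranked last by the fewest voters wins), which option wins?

X

Last-place votes: Y 62, X 0, W 16, Z 11.
X is ranked last by the fewest voters, so X wins.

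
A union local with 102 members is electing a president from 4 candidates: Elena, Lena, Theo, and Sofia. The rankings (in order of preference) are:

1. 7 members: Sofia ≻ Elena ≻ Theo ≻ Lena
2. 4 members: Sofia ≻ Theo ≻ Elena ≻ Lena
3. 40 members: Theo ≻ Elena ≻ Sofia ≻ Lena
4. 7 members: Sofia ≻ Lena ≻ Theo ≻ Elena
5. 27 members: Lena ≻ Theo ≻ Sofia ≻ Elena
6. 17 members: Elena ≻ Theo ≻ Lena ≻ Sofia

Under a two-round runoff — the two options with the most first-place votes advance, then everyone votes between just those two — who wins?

Theo

Round 1 first-place votes: Elena 17, Lena 27, Theo 40, Sofia 18.
Theo and Lena advance.
Runoff: Theo is preferred to Lena by 68 voters; Lena by 34.
Theo wins the runoff.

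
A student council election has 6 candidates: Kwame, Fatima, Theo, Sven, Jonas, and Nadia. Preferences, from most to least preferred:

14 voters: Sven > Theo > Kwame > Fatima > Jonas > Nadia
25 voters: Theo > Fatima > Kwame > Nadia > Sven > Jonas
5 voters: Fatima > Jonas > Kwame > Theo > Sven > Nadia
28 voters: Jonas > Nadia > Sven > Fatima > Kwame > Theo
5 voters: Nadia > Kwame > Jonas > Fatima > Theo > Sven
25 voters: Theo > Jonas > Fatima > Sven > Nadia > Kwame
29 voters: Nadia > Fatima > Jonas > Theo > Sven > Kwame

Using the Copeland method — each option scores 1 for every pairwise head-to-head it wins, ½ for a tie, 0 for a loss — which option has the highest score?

Kwame: loses to Fatima, Theo, Sven, Jonas, and Nadia → score 0.
Fatima: beats Kwame, Theo, Sven, Jonas, and Nadia → score 5.
Theo: beats Kwame, Sven, and Nadia; loses to Fatima and Jonas → score 3.
Sven: beats Kwame; loses to Fatima, Theo, Jonas, and Nadia → score 1.
Jonas: beats Kwame, Theo, Sven, and Nadia; loses to Fatima → score 4.
Nadia: beats Kwame and Sven; loses to Fatima, Theo, and Jonas → score 2.
Fatima has the best pairwise record.

Fatima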